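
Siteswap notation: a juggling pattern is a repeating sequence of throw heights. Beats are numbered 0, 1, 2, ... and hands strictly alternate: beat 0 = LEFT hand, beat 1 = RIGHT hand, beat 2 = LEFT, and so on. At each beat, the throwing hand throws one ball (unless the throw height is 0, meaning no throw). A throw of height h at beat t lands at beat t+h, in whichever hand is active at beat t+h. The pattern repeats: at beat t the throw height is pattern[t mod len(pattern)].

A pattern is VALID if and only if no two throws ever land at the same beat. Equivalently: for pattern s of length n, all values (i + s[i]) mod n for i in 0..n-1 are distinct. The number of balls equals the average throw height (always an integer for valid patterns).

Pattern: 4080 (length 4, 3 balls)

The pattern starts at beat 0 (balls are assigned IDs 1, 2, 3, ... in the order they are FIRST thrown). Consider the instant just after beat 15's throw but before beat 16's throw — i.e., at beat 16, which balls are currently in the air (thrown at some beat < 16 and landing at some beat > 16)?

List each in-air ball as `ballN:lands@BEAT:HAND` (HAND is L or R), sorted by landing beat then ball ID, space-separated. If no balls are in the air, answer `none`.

Beat 0 (L): throw ball1 h=4 -> lands@4:L; in-air after throw: [b1@4:L]
Beat 2 (L): throw ball2 h=8 -> lands@10:L; in-air after throw: [b1@4:L b2@10:L]
Beat 4 (L): throw ball1 h=4 -> lands@8:L; in-air after throw: [b1@8:L b2@10:L]
Beat 6 (L): throw ball3 h=8 -> lands@14:L; in-air after throw: [b1@8:L b2@10:L b3@14:L]
Beat 8 (L): throw ball1 h=4 -> lands@12:L; in-air after throw: [b2@10:L b1@12:L b3@14:L]
Beat 10 (L): throw ball2 h=8 -> lands@18:L; in-air after throw: [b1@12:L b3@14:L b2@18:L]
Beat 12 (L): throw ball1 h=4 -> lands@16:L; in-air after throw: [b3@14:L b1@16:L b2@18:L]
Beat 14 (L): throw ball3 h=8 -> lands@22:L; in-air after throw: [b1@16:L b2@18:L b3@22:L]
Beat 16 (L): throw ball1 h=4 -> lands@20:L; in-air after throw: [b2@18:L b1@20:L b3@22:L]

Answer: ball2:lands@18:L ball3:lands@22:L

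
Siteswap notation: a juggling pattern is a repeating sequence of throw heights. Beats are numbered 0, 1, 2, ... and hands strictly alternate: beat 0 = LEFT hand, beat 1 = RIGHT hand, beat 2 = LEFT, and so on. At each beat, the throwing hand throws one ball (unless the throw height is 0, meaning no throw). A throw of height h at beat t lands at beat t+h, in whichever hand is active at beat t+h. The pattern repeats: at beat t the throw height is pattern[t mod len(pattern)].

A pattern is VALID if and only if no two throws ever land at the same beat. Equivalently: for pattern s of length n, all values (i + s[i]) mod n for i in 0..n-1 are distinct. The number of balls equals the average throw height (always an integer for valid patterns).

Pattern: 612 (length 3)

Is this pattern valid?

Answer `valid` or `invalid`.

i=0: (i + s[i]) mod n = (0 + 6) mod 3 = 0
i=1: (i + s[i]) mod n = (1 + 1) mod 3 = 2
i=2: (i + s[i]) mod n = (2 + 2) mod 3 = 1
Residues: [0, 2, 1], distinct: True

Answer: valid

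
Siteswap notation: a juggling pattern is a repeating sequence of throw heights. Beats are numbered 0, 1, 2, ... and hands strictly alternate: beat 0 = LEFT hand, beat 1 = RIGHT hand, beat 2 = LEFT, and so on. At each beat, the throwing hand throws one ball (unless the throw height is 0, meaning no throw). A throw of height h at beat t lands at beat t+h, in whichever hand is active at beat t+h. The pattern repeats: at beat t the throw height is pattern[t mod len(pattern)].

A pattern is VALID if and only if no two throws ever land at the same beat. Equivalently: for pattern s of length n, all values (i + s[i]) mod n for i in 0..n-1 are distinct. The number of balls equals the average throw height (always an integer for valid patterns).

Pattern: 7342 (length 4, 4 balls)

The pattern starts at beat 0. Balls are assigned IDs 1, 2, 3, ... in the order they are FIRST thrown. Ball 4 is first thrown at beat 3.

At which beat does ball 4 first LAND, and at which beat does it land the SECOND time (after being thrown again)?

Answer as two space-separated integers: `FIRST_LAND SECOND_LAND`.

Answer: 5 8

Derivation:
Beat 0 (L): throw ball1 h=7 -> lands@7:R; in-air after throw: [b1@7:R]
Beat 1 (R): throw ball2 h=3 -> lands@4:L; in-air after throw: [b2@4:L b1@7:R]
Beat 2 (L): throw ball3 h=4 -> lands@6:L; in-air after throw: [b2@4:L b3@6:L b1@7:R]
Beat 3 (R): throw ball4 h=2 -> lands@5:R; in-air after throw: [b2@4:L b4@5:R b3@6:L b1@7:R]
Beat 4 (L): throw ball2 h=7 -> lands@11:R; in-air after throw: [b4@5:R b3@6:L b1@7:R b2@11:R]
Beat 5 (R): throw ball4 h=3 -> lands@8:L; in-air after throw: [b3@6:L b1@7:R b4@8:L b2@11:R]
Beat 6 (L): throw ball3 h=4 -> lands@10:L; in-air after throw: [b1@7:R b4@8:L b3@10:L b2@11:R]
Beat 7 (R): throw ball1 h=2 -> lands@9:R; in-air after throw: [b4@8:L b1@9:R b3@10:L b2@11:R]
Beat 8 (L): throw ball4 h=7 -> lands@15:R; in-air after throw: [b1@9:R b3@10:L b2@11:R b4@15:R]
Ball 4: thrown@3 h=2 -> first land @5; rethrown@5 h=3 -> second land @8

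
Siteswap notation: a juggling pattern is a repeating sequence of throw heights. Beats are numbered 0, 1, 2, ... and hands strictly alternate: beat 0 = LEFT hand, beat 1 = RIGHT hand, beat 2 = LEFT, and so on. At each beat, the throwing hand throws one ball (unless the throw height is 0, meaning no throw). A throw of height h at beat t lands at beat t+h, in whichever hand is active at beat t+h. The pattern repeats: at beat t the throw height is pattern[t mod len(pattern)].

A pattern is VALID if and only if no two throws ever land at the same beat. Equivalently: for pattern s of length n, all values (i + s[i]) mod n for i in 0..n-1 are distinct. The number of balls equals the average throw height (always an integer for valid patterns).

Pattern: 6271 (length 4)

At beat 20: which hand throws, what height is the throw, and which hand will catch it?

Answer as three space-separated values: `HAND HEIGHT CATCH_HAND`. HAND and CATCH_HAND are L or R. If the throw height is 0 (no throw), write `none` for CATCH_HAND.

Beat 20: 20 mod 2 = 0, so hand = L
Throw height = pattern[20 mod 4] = pattern[0] = 6
Lands at beat 20+6=26, 26 mod 2 = 0, so catch hand = L

Answer: L 6 L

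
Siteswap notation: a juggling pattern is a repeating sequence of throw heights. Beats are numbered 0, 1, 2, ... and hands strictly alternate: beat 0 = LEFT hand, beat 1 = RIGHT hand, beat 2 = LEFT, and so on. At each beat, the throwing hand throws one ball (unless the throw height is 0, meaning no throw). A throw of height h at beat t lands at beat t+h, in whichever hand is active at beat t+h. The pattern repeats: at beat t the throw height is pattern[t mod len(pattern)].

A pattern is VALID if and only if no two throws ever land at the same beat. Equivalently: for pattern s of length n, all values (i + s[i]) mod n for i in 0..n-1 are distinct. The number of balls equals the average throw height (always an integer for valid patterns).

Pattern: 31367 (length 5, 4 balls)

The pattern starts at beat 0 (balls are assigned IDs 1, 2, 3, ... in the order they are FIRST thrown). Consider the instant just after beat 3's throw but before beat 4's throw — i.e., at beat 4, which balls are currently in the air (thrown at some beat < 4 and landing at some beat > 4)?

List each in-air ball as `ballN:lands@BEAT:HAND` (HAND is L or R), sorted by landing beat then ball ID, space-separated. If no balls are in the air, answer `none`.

Answer: ball2:lands@5:R ball1:lands@9:R

Derivation:
Beat 0 (L): throw ball1 h=3 -> lands@3:R; in-air after throw: [b1@3:R]
Beat 1 (R): throw ball2 h=1 -> lands@2:L; in-air after throw: [b2@2:L b1@3:R]
Beat 2 (L): throw ball2 h=3 -> lands@5:R; in-air after throw: [b1@3:R b2@5:R]
Beat 3 (R): throw ball1 h=6 -> lands@9:R; in-air after throw: [b2@5:R b1@9:R]
Beat 4 (L): throw ball3 h=7 -> lands@11:R; in-air after throw: [b2@5:R b1@9:R b3@11:R]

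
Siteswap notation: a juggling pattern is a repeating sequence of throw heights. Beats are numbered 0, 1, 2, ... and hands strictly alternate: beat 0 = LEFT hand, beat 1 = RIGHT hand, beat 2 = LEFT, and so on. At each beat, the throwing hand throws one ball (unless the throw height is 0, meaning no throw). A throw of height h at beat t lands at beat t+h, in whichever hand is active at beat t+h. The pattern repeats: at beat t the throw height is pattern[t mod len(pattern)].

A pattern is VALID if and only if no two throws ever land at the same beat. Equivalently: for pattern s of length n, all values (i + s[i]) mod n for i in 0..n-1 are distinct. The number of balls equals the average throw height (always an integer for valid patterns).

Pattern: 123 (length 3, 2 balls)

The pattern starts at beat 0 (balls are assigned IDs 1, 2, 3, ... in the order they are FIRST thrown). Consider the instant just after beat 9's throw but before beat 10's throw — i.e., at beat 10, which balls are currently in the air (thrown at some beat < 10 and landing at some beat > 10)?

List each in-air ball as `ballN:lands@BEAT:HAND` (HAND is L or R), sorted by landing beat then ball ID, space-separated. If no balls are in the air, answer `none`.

Answer: ball2:lands@11:R

Derivation:
Beat 0 (L): throw ball1 h=1 -> lands@1:R; in-air after throw: [b1@1:R]
Beat 1 (R): throw ball1 h=2 -> lands@3:R; in-air after throw: [b1@3:R]
Beat 2 (L): throw ball2 h=3 -> lands@5:R; in-air after throw: [b1@3:R b2@5:R]
Beat 3 (R): throw ball1 h=1 -> lands@4:L; in-air after throw: [b1@4:L b2@5:R]
Beat 4 (L): throw ball1 h=2 -> lands@6:L; in-air after throw: [b2@5:R b1@6:L]
Beat 5 (R): throw ball2 h=3 -> lands@8:L; in-air after throw: [b1@6:L b2@8:L]
Beat 6 (L): throw ball1 h=1 -> lands@7:R; in-air after throw: [b1@7:R b2@8:L]
Beat 7 (R): throw ball1 h=2 -> lands@9:R; in-air after throw: [b2@8:L b1@9:R]
Beat 8 (L): throw ball2 h=3 -> lands@11:R; in-air after throw: [b1@9:R b2@11:R]
Beat 9 (R): throw ball1 h=1 -> lands@10:L; in-air after throw: [b1@10:L b2@11:R]
Beat 10 (L): throw ball1 h=2 -> lands@12:L; in-air after throw: [b2@11:R b1@12:L]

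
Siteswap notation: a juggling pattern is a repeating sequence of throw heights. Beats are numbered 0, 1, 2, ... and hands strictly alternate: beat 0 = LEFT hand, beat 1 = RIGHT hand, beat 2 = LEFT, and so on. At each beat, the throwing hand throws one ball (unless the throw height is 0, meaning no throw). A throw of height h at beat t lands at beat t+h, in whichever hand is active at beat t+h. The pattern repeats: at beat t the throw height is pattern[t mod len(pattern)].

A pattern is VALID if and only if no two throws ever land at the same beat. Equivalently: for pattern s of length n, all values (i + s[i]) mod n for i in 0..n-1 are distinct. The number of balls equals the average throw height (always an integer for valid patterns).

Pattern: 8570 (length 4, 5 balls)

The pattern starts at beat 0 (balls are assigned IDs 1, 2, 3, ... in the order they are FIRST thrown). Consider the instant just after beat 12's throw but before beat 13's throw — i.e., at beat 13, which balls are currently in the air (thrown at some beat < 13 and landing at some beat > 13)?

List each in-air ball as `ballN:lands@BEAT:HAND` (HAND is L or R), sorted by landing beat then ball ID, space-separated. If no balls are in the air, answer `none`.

Answer: ball3:lands@14:L ball1:lands@16:L ball5:lands@17:R ball4:lands@20:L

Derivation:
Beat 0 (L): throw ball1 h=8 -> lands@8:L; in-air after throw: [b1@8:L]
Beat 1 (R): throw ball2 h=5 -> lands@6:L; in-air after throw: [b2@6:L b1@8:L]
Beat 2 (L): throw ball3 h=7 -> lands@9:R; in-air after throw: [b2@6:L b1@8:L b3@9:R]
Beat 4 (L): throw ball4 h=8 -> lands@12:L; in-air after throw: [b2@6:L b1@8:L b3@9:R b4@12:L]
Beat 5 (R): throw ball5 h=5 -> lands@10:L; in-air after throw: [b2@6:L b1@8:L b3@9:R b5@10:L b4@12:L]
Beat 6 (L): throw ball2 h=7 -> lands@13:R; in-air after throw: [b1@8:L b3@9:R b5@10:L b4@12:L b2@13:R]
Beat 8 (L): throw ball1 h=8 -> lands@16:L; in-air after throw: [b3@9:R b5@10:L b4@12:L b2@13:R b1@16:L]
Beat 9 (R): throw ball3 h=5 -> lands@14:L; in-air after throw: [b5@10:L b4@12:L b2@13:R b3@14:L b1@16:L]
Beat 10 (L): throw ball5 h=7 -> lands@17:R; in-air after throw: [b4@12:L b2@13:R b3@14:L b1@16:L b5@17:R]
Beat 12 (L): throw ball4 h=8 -> lands@20:L; in-air after throw: [b2@13:R b3@14:L b1@16:L b5@17:R b4@20:L]
Beat 13 (R): throw ball2 h=5 -> lands@18:L; in-air after throw: [b3@14:L b1@16:L b5@17:R b2@18:L b4@20:L]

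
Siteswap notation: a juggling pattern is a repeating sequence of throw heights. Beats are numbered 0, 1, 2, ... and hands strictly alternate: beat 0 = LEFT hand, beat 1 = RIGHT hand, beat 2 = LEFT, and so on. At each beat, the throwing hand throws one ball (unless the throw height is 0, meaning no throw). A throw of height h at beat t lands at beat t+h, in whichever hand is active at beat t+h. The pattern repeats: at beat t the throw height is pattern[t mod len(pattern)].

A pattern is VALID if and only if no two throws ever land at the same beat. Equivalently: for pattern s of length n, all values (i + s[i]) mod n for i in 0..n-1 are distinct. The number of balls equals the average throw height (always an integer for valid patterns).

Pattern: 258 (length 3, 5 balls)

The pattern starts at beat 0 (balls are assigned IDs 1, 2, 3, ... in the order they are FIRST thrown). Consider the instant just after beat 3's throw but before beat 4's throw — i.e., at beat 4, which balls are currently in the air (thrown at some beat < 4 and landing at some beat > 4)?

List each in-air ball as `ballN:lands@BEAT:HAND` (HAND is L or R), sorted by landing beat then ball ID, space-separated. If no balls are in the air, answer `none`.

Answer: ball3:lands@5:R ball2:lands@6:L ball1:lands@10:L

Derivation:
Beat 0 (L): throw ball1 h=2 -> lands@2:L; in-air after throw: [b1@2:L]
Beat 1 (R): throw ball2 h=5 -> lands@6:L; in-air after throw: [b1@2:L b2@6:L]
Beat 2 (L): throw ball1 h=8 -> lands@10:L; in-air after throw: [b2@6:L b1@10:L]
Beat 3 (R): throw ball3 h=2 -> lands@5:R; in-air after throw: [b3@5:R b2@6:L b1@10:L]
Beat 4 (L): throw ball4 h=5 -> lands@9:R; in-air after throw: [b3@5:R b2@6:L b4@9:R b1@10:L]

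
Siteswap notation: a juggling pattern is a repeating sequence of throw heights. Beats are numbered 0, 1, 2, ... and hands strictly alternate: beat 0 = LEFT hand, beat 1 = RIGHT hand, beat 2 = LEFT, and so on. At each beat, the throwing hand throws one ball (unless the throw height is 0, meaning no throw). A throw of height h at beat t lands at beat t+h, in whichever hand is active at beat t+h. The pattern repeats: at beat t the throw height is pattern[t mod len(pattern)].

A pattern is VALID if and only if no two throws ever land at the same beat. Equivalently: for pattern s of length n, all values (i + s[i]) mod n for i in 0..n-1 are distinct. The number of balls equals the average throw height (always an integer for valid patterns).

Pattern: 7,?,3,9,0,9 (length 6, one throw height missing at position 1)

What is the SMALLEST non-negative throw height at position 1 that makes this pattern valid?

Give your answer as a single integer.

i=0: (0 + 7) mod 6 = 1
i=1: s[i]=? (unknown)
i=2: (2 + 3) mod 6 = 5
i=3: (3 + 9) mod 6 = 0
i=4: (4 + 0) mod 6 = 4
i=5: (5 + 9) mod 6 = 2
Known residues: [0, 1, 2, 4, 5]; need a permutation of 0..5, so missing residue r = 3
Need (1 + s) mod 6 = 3; smallest s = (3 - 1) mod 6 = 2

Answer: 2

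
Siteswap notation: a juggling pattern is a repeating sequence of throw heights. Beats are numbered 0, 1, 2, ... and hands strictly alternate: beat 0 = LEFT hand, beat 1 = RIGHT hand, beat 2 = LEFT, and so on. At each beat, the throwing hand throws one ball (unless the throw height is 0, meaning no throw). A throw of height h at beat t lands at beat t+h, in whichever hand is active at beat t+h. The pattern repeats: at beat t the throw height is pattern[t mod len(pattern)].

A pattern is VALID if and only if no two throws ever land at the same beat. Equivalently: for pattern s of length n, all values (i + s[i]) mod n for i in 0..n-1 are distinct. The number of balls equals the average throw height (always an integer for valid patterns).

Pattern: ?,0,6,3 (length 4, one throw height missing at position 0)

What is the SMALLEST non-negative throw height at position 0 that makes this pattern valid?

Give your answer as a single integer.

i=0: s[i]=? (unknown)
i=1: (1 + 0) mod 4 = 1
i=2: (2 + 6) mod 4 = 0
i=3: (3 + 3) mod 4 = 2
Known residues: [0, 1, 2]; need a permutation of 0..3, so missing residue r = 3
Need (0 + s) mod 4 = 3; smallest s = (3 - 0) mod 4 = 3

Answer: 3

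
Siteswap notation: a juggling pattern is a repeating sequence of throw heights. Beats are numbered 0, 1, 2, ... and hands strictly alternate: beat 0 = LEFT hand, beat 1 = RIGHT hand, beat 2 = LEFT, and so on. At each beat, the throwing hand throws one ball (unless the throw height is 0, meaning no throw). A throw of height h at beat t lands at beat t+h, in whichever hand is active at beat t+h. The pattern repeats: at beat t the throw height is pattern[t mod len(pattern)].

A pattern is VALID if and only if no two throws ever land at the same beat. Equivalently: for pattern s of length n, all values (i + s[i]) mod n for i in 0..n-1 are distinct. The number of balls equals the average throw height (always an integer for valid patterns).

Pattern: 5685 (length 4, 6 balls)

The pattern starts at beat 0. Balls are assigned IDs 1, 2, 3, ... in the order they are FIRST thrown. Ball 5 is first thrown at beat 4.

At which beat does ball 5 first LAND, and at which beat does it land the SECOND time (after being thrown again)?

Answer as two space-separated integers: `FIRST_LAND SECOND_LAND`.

Beat 0 (L): throw ball1 h=5 -> lands@5:R; in-air after throw: [b1@5:R]
Beat 1 (R): throw ball2 h=6 -> lands@7:R; in-air after throw: [b1@5:R b2@7:R]
Beat 2 (L): throw ball3 h=8 -> lands@10:L; in-air after throw: [b1@5:R b2@7:R b3@10:L]
Beat 3 (R): throw ball4 h=5 -> lands@8:L; in-air after throw: [b1@5:R b2@7:R b4@8:L b3@10:L]
Beat 4 (L): throw ball5 h=5 -> lands@9:R; in-air after throw: [b1@5:R b2@7:R b4@8:L b5@9:R b3@10:L]
Beat 5 (R): throw ball1 h=6 -> lands@11:R; in-air after throw: [b2@7:R b4@8:L b5@9:R b3@10:L b1@11:R]
Beat 6 (L): throw ball6 h=8 -> lands@14:L; in-air after throw: [b2@7:R b4@8:L b5@9:R b3@10:L b1@11:R b6@14:L]
Beat 7 (R): throw ball2 h=5 -> lands@12:L; in-air after throw: [b4@8:L b5@9:R b3@10:L b1@11:R b2@12:L b6@14:L]
Beat 8 (L): throw ball4 h=5 -> lands@13:R; in-air after throw: [b5@9:R b3@10:L b1@11:R b2@12:L b4@13:R b6@14:L]
Beat 9 (R): throw ball5 h=6 -> lands@15:R; in-air after throw: [b3@10:L b1@11:R b2@12:L b4@13:R b6@14:L b5@15:R]
Beat 10 (L): throw ball3 h=8 -> lands@18:L; in-air after throw: [b1@11:R b2@12:L b4@13:R b6@14:L b5@15:R b3@18:L]
Beat 11 (R): throw ball1 h=5 -> lands@16:L; in-air after throw: [b2@12:L b4@13:R b6@14:L b5@15:R b1@16:L b3@18:L]
Beat 12 (L): throw ball2 h=5 -> lands@17:R; in-air after throw: [b4@13:R b6@14:L b5@15:R b1@16:L b2@17:R b3@18:L]
Ball 5: thrown@4 h=5 -> first land @9; rethrown@9 h=6 -> second land @15

Answer: 9 15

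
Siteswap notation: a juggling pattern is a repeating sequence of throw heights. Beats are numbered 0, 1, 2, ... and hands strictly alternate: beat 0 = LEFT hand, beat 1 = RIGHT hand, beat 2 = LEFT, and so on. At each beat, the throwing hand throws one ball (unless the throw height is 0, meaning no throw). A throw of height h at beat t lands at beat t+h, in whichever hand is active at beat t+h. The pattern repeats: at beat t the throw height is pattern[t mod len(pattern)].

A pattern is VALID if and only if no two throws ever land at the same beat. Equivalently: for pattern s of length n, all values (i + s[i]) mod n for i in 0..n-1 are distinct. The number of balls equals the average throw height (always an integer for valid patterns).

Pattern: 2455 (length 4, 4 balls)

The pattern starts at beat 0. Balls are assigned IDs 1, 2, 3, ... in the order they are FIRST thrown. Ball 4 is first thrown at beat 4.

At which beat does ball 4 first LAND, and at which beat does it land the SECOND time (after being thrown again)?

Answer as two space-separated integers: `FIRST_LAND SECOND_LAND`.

Beat 0 (L): throw ball1 h=2 -> lands@2:L; in-air after throw: [b1@2:L]
Beat 1 (R): throw ball2 h=4 -> lands@5:R; in-air after throw: [b1@2:L b2@5:R]
Beat 2 (L): throw ball1 h=5 -> lands@7:R; in-air after throw: [b2@5:R b1@7:R]
Beat 3 (R): throw ball3 h=5 -> lands@8:L; in-air after throw: [b2@5:R b1@7:R b3@8:L]
Beat 4 (L): throw ball4 h=2 -> lands@6:L; in-air after throw: [b2@5:R b4@6:L b1@7:R b3@8:L]
Beat 5 (R): throw ball2 h=4 -> lands@9:R; in-air after throw: [b4@6:L b1@7:R b3@8:L b2@9:R]
Beat 6 (L): throw ball4 h=5 -> lands@11:R; in-air after throw: [b1@7:R b3@8:L b2@9:R b4@11:R]
Beat 7 (R): throw ball1 h=5 -> lands@12:L; in-air after throw: [b3@8:L b2@9:R b4@11:R b1@12:L]
Beat 8 (L): throw ball3 h=2 -> lands@10:L; in-air after throw: [b2@9:R b3@10:L b4@11:R b1@12:L]
Beat 9 (R): throw ball2 h=4 -> lands@13:R; in-air after throw: [b3@10:L b4@11:R b1@12:L b2@13:R]
Beat 10 (L): throw ball3 h=5 -> lands@15:R; in-air after throw: [b4@11:R b1@12:L b2@13:R b3@15:R]
Beat 11 (R): throw ball4 h=5 -> lands@16:L; in-air after throw: [b1@12:L b2@13:R b3@15:R b4@16:L]
Ball 4: thrown@4 h=2 -> first land @6; rethrown@6 h=5 -> second land @11

Answer: 6 11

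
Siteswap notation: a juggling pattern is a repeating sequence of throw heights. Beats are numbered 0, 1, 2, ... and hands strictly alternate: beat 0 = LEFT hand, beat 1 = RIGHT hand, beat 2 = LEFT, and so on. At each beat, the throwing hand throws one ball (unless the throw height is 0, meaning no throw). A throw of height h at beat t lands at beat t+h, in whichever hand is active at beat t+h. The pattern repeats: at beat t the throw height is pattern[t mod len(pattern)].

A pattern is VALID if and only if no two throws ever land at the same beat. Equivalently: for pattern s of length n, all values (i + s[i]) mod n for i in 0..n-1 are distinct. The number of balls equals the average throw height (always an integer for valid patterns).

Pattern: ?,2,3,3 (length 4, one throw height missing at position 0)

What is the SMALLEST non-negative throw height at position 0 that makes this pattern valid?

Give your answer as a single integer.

Answer: 0

Derivation:
i=0: s[i]=? (unknown)
i=1: (1 + 2) mod 4 = 3
i=2: (2 + 3) mod 4 = 1
i=3: (3 + 3) mod 4 = 2
Known residues: [1, 2, 3]; need a permutation of 0..3, so missing residue r = 0
Need (0 + s) mod 4 = 0; smallest s = (0 - 0) mod 4 = 0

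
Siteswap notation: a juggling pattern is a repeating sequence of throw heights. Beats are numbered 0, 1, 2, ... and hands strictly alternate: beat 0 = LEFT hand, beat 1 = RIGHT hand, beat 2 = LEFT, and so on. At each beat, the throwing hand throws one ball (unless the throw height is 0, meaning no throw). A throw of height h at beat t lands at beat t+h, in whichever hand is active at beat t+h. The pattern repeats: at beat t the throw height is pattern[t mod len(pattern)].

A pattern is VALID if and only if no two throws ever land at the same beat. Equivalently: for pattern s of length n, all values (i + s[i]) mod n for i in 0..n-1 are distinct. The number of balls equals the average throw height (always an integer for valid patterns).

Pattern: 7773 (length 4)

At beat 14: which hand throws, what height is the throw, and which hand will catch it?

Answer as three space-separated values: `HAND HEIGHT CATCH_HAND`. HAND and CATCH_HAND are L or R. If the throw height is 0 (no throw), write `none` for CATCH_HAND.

Beat 14: 14 mod 2 = 0, so hand = L
Throw height = pattern[14 mod 4] = pattern[2] = 7
Lands at beat 14+7=21, 21 mod 2 = 1, so catch hand = R

Answer: L 7 R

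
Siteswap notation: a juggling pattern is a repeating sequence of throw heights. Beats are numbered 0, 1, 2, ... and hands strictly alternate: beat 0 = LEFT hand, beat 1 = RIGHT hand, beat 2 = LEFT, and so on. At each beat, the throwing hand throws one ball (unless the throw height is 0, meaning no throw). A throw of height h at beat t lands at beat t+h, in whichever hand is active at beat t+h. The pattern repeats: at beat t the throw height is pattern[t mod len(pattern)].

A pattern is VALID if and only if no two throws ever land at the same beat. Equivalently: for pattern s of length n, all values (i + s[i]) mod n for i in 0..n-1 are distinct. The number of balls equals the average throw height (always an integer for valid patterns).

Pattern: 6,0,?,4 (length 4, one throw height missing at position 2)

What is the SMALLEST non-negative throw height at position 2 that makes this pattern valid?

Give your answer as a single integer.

Answer: 2

Derivation:
i=0: (0 + 6) mod 4 = 2
i=1: (1 + 0) mod 4 = 1
i=2: s[i]=? (unknown)
i=3: (3 + 4) mod 4 = 3
Known residues: [1, 2, 3]; need a permutation of 0..3, so missing residue r = 0
Need (2 + s) mod 4 = 0; smallest s = (0 - 2) mod 4 = 2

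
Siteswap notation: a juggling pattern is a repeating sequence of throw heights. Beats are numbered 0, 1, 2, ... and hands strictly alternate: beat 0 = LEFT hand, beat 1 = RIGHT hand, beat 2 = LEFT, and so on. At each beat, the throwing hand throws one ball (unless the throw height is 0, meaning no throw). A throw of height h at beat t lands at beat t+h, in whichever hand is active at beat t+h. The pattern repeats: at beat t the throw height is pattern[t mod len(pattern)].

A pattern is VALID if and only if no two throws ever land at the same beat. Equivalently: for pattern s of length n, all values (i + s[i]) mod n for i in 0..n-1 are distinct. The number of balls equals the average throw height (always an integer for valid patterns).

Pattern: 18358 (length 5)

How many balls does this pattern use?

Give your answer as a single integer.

Answer: 5

Derivation:
Pattern = [1, 8, 3, 5, 8], length n = 5
  position 0: throw height = 1, running sum = 1
  position 1: throw height = 8, running sum = 9
  position 2: throw height = 3, running sum = 12
  position 3: throw height = 5, running sum = 17
  position 4: throw height = 8, running sum = 25
Total sum = 25; balls = sum / n = 25 / 5 = 5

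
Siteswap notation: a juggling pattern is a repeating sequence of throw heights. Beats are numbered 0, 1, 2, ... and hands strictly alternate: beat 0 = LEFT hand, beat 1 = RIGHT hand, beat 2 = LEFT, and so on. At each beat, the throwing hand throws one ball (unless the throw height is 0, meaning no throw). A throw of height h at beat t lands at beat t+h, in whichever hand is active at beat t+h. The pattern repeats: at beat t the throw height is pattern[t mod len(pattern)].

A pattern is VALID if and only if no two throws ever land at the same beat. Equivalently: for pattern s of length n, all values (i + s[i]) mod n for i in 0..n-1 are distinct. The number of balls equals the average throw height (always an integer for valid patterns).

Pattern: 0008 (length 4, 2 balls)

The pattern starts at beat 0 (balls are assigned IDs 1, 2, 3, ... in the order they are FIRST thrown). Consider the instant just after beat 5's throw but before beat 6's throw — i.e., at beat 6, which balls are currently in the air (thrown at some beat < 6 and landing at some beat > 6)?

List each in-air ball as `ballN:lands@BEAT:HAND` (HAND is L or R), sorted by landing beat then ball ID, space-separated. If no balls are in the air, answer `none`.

Beat 3 (R): throw ball1 h=8 -> lands@11:R; in-air after throw: [b1@11:R]

Answer: ball1:lands@11:R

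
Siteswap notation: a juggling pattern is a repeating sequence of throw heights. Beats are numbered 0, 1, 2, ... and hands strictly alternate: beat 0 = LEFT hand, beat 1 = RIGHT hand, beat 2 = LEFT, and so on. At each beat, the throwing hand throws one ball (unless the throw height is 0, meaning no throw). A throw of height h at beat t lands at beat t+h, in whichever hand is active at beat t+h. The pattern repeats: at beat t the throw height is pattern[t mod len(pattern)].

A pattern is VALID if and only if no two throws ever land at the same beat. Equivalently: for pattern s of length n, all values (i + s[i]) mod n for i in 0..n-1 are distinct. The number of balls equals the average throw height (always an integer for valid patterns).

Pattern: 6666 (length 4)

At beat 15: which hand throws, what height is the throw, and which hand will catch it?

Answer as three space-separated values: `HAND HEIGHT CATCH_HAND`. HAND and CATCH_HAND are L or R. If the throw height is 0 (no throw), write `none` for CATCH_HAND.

Beat 15: 15 mod 2 = 1, so hand = R
Throw height = pattern[15 mod 4] = pattern[3] = 6
Lands at beat 15+6=21, 21 mod 2 = 1, so catch hand = R

Answer: R 6 R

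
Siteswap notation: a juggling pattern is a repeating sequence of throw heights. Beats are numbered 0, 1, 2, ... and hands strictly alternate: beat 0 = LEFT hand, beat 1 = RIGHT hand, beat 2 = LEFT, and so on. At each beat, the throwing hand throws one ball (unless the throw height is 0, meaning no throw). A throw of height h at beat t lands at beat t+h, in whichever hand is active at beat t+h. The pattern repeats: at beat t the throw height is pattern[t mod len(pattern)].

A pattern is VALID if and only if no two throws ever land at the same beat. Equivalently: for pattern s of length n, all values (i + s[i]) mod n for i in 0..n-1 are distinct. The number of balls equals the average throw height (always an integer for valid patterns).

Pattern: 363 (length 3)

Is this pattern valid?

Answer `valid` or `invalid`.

i=0: (i + s[i]) mod n = (0 + 3) mod 3 = 0
i=1: (i + s[i]) mod n = (1 + 6) mod 3 = 1
i=2: (i + s[i]) mod n = (2 + 3) mod 3 = 2
Residues: [0, 1, 2], distinct: True

Answer: valid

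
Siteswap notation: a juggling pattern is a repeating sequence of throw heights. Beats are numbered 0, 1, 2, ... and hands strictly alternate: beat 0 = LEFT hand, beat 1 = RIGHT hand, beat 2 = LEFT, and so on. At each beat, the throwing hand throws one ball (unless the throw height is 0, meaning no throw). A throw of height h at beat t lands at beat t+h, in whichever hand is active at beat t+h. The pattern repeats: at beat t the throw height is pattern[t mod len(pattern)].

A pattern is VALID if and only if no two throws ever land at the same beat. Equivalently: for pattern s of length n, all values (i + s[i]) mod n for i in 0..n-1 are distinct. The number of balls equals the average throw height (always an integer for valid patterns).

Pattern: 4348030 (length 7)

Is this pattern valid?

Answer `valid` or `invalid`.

i=0: (i + s[i]) mod n = (0 + 4) mod 7 = 4
i=1: (i + s[i]) mod n = (1 + 3) mod 7 = 4
i=2: (i + s[i]) mod n = (2 + 4) mod 7 = 6
i=3: (i + s[i]) mod n = (3 + 8) mod 7 = 4
i=4: (i + s[i]) mod n = (4 + 0) mod 7 = 4
i=5: (i + s[i]) mod n = (5 + 3) mod 7 = 1
i=6: (i + s[i]) mod n = (6 + 0) mod 7 = 6
Residues: [4, 4, 6, 4, 4, 1, 6], distinct: False

Answer: invalid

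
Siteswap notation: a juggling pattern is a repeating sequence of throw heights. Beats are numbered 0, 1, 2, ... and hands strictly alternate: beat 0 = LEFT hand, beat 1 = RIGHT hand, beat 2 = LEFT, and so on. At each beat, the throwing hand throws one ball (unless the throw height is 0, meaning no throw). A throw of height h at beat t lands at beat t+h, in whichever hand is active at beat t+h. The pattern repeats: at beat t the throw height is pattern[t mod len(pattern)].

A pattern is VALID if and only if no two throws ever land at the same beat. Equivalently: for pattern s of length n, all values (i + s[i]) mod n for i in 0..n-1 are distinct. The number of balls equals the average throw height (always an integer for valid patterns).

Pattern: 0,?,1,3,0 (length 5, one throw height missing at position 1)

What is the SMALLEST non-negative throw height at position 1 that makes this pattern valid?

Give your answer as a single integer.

i=0: (0 + 0) mod 5 = 0
i=1: s[i]=? (unknown)
i=2: (2 + 1) mod 5 = 3
i=3: (3 + 3) mod 5 = 1
i=4: (4 + 0) mod 5 = 4
Known residues: [0, 1, 3, 4]; need a permutation of 0..4, so missing residue r = 2
Need (1 + s) mod 5 = 2; smallest s = (2 - 1) mod 5 = 1

Answer: 1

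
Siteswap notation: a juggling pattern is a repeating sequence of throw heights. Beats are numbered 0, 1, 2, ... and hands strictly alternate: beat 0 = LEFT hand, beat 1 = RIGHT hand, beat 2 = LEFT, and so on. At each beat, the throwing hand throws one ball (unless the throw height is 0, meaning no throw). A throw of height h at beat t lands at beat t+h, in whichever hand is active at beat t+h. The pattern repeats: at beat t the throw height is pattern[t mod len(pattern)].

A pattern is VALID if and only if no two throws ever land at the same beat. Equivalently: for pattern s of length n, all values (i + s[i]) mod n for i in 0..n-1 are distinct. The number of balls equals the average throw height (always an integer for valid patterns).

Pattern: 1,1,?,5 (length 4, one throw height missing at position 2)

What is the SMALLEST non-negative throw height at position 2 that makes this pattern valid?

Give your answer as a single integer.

Answer: 1

Derivation:
i=0: (0 + 1) mod 4 = 1
i=1: (1 + 1) mod 4 = 2
i=2: s[i]=? (unknown)
i=3: (3 + 5) mod 4 = 0
Known residues: [0, 1, 2]; need a permutation of 0..3, so missing residue r = 3
Need (2 + s) mod 4 = 3; smallest s = (3 - 2) mod 4 = 1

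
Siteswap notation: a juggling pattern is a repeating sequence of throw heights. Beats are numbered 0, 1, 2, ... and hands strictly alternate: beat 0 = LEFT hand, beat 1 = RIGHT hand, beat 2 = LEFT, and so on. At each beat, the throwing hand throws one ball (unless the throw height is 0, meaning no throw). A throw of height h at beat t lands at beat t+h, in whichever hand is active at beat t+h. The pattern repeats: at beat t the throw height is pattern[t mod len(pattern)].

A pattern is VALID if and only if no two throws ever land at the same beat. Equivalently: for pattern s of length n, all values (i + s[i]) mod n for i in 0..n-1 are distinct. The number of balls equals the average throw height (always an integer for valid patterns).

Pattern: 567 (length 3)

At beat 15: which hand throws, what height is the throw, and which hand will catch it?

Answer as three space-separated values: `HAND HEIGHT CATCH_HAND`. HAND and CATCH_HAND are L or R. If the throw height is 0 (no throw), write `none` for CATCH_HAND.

Beat 15: 15 mod 2 = 1, so hand = R
Throw height = pattern[15 mod 3] = pattern[0] = 5
Lands at beat 15+5=20, 20 mod 2 = 0, so catch hand = L

Answer: R 5 L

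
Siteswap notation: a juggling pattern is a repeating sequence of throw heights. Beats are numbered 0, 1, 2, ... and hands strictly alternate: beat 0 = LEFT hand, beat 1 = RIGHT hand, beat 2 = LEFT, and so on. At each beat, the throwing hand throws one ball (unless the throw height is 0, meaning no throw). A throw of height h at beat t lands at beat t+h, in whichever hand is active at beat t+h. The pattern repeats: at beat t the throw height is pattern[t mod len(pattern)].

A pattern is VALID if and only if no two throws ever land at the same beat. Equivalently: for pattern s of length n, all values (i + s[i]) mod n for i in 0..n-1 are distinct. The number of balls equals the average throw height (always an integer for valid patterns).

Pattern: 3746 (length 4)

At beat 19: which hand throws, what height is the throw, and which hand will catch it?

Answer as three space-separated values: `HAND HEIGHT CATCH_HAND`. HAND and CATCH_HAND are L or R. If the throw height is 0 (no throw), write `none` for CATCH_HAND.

Beat 19: 19 mod 2 = 1, so hand = R
Throw height = pattern[19 mod 4] = pattern[3] = 6
Lands at beat 19+6=25, 25 mod 2 = 1, so catch hand = R

Answer: R 6 R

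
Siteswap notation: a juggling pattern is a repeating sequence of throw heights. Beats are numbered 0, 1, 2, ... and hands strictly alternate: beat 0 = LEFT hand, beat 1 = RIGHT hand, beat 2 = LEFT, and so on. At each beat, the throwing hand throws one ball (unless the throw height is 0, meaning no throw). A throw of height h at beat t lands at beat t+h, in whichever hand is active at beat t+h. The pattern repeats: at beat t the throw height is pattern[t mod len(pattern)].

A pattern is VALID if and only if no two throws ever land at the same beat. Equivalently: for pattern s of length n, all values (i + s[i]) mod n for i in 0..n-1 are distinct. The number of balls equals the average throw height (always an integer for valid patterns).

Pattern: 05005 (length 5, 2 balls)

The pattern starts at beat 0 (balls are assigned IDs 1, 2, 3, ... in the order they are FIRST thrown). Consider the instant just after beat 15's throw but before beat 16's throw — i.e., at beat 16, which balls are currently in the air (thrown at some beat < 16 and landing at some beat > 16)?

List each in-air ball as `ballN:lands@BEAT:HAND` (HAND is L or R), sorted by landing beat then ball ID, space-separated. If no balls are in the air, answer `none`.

Answer: ball2:lands@19:R

Derivation:
Beat 1 (R): throw ball1 h=5 -> lands@6:L; in-air after throw: [b1@6:L]
Beat 4 (L): throw ball2 h=5 -> lands@9:R; in-air after throw: [b1@6:L b2@9:R]
Beat 6 (L): throw ball1 h=5 -> lands@11:R; in-air after throw: [b2@9:R b1@11:R]
Beat 9 (R): throw ball2 h=5 -> lands@14:L; in-air after throw: [b1@11:R b2@14:L]
Beat 11 (R): throw ball1 h=5 -> lands@16:L; in-air after throw: [b2@14:L b1@16:L]
Beat 14 (L): throw ball2 h=5 -> lands@19:R; in-air after throw: [b1@16:L b2@19:R]
Beat 16 (L): throw ball1 h=5 -> lands@21:R; in-air after throw: [b2@19:R b1@21:R]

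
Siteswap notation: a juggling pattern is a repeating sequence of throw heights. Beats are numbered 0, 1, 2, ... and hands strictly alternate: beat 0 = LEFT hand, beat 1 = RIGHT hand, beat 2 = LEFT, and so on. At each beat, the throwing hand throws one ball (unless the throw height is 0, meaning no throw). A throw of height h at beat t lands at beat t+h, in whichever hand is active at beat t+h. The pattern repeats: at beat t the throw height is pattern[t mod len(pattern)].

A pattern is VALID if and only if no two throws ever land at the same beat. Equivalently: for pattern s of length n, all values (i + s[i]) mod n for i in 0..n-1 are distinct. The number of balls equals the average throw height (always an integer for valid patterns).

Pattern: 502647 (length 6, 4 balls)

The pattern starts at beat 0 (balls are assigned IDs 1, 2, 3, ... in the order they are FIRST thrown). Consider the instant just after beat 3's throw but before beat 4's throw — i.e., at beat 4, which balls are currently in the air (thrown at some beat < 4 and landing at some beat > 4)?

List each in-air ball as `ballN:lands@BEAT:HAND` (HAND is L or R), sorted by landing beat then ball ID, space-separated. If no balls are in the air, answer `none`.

Beat 0 (L): throw ball1 h=5 -> lands@5:R; in-air after throw: [b1@5:R]
Beat 2 (L): throw ball2 h=2 -> lands@4:L; in-air after throw: [b2@4:L b1@5:R]
Beat 3 (R): throw ball3 h=6 -> lands@9:R; in-air after throw: [b2@4:L b1@5:R b3@9:R]
Beat 4 (L): throw ball2 h=4 -> lands@8:L; in-air after throw: [b1@5:R b2@8:L b3@9:R]

Answer: ball1:lands@5:R ball3:lands@9:R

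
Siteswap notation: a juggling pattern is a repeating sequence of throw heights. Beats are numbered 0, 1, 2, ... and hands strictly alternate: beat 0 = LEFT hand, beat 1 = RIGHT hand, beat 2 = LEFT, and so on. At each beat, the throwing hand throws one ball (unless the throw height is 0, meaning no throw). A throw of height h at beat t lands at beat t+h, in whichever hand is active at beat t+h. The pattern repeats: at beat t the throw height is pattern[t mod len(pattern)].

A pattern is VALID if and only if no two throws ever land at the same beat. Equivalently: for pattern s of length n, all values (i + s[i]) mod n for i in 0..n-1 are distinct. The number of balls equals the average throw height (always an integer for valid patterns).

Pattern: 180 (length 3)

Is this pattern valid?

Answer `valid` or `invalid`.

Answer: valid

Derivation:
i=0: (i + s[i]) mod n = (0 + 1) mod 3 = 1
i=1: (i + s[i]) mod n = (1 + 8) mod 3 = 0
i=2: (i + s[i]) mod n = (2 + 0) mod 3 = 2
Residues: [1, 0, 2], distinct: True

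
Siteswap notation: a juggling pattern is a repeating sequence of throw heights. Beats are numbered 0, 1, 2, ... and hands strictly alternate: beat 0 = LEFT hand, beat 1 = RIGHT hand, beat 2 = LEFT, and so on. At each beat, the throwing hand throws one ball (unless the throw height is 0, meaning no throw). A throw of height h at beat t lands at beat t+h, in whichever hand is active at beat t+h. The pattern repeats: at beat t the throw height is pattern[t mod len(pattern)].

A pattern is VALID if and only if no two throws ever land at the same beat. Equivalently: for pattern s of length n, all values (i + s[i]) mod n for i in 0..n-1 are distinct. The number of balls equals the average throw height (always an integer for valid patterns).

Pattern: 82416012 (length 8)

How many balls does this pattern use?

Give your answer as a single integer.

Pattern = [8, 2, 4, 1, 6, 0, 1, 2], length n = 8
  position 0: throw height = 8, running sum = 8
  position 1: throw height = 2, running sum = 10
  position 2: throw height = 4, running sum = 14
  position 3: throw height = 1, running sum = 15
  position 4: throw height = 6, running sum = 21
  position 5: throw height = 0, running sum = 21
  position 6: throw height = 1, running sum = 22
  position 7: throw height = 2, running sum = 24
Total sum = 24; balls = sum / n = 24 / 8 = 3

Answer: 3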